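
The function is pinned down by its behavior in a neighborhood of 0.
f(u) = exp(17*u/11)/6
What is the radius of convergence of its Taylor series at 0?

The radius of convergence is infinite.

The factor exp(17*u/11) is entire and contributes no finite singular point.
The polynomial part has no poles.
No finite singular points: the Taylor series at 0 converges everywhere.


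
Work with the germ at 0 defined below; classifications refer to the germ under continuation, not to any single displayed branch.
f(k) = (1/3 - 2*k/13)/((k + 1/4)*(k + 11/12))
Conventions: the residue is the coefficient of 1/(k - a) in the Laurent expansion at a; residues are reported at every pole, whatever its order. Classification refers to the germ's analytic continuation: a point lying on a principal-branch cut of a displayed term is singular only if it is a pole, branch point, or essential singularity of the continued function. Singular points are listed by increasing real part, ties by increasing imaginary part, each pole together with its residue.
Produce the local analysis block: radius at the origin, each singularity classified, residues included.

Denominator factor (k + 1/4): pole of order 1 at -1/4, modulus 1/4.
Denominator factor (k + 11/12): pole of order 1 at -11/12, modulus 11/12.
The radius of convergence is the smallest modulus among the singular points: 1/4.
At the order-1 pole -11/12 set g(k) = (k - (-11/12))*f(k) = (1/3 - 2*k/13)/(k + 1/4).
Simple pole: residue = g(a) at a = -11/12, which is -37/52.
At the order-1 pole -1/4 set g(k) = (k - (-1/4))*f(k) = (1/3 - 2*k/13)/(k + 11/12).
Simple pole: residue = g(a) at a = -1/4, which is 29/52.
List the singular points by increasing real part (a conjugate pair: the negative imaginary part first).

Radius of convergence at 0: 1/4.
At -11/12: a pole of order 1; residue -37/52.
At -1/4: a pole of order 1; residue 29/52.


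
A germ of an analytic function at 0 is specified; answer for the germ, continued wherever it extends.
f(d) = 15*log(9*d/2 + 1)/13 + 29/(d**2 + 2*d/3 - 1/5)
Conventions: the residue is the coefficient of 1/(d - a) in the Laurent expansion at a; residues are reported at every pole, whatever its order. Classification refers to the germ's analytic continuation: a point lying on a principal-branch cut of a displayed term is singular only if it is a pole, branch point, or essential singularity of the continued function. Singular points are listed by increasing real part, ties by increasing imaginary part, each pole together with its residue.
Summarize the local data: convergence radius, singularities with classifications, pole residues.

Denominator factor (d**2 + 2*d/3 - 1/5): discriminant 56/45, real irrational roots -1/3 + (1/15)*sqrt(70) and -1/3 - (1/15)*sqrt(70); poles of order 1, moduli -1/3 + (1/15)*sqrt(70) and 1/3 + (1/15)*sqrt(70).
Branch term (15/13)*log(1 - d/(-2/9)): its argument vanishes at d = -2/9, a logarithmic branch point, modulus 2/9.
The radius of convergence is the smallest modulus among the singular points: 2/9.
The branch term is analytic at -1/3 - (1/15)*sqrt(70) and contributes nothing to the residue; only the rational part matters.
The factor d**2 + 2*d/3 - 1/5 splits as (d - a)(d - a') with a = -1/3 - (1/15)*sqrt(70), a' = -1/3 + (1/15)*sqrt(70). At the order-1 pole a set g(d) = (d - a)*(rational part) = [29] / (d - a').
Simple pole: residue = g(a) at a = -1/3 - (1/15)*sqrt(70), which is -(87/28)*sqrt(70).
The branch term is analytic at -1/3 + (1/15)*sqrt(70) and contributes nothing to the residue; only the rational part matters.
The factor d**2 + 2*d/3 - 1/5 splits as (d - a)(d - a') with a = -1/3 + (1/15)*sqrt(70), a' = -1/3 - (1/15)*sqrt(70). At the order-1 pole a set g(d) = (d - a)*(rational part) = [29] / (d - a').
Simple pole: residue = g(a) at a = -1/3 + (1/15)*sqrt(70), which is (87/28)*sqrt(70).
List the singular points by increasing real part (a conjugate pair: the negative imaginary part first).

Radius of convergence at 0: 2/9.
At -1/3 - (1/15)*sqrt(70): a pole of order 1; residue -(87/28)*sqrt(70).
At -2/9: a logarithmic branch point.
At -1/3 + (1/15)*sqrt(70): a pole of order 1; residue (87/28)*sqrt(70).


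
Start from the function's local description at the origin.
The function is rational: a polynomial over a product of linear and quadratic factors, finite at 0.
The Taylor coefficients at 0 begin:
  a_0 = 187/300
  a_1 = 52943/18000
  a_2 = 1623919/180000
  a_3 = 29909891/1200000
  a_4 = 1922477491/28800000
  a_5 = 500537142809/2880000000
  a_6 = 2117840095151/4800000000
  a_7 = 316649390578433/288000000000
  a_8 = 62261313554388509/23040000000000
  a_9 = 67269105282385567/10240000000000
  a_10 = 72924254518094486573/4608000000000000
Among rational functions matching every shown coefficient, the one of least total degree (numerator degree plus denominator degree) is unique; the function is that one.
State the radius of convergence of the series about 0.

No rational of total degree below 9 reproduces all 11 coefficients; solving the [1/8] Pade equations on them gives f(ε) = (34/33 - 4*ε/9)/((ε - 5/11)**2*(ε**2 - ε/2 + 2)**3), whose expansion matches every shown term.
Denominator factor (ε**2 - ε/2 + 2)^3: discriminant -31/4, complex-conjugate roots (1/4) + ((1/4)*sqrt(31))*i and (1/4) - ((1/4)*sqrt(31))*i; poles of order 3, moduli sqrt(2) and sqrt(2).
Denominator factor (ε - 5/11)^2: pole of order 2 at 5/11, modulus 5/11.
The radius of convergence is the smallest modulus among the singular points: 5/11.

The radius of convergence is 5/11.


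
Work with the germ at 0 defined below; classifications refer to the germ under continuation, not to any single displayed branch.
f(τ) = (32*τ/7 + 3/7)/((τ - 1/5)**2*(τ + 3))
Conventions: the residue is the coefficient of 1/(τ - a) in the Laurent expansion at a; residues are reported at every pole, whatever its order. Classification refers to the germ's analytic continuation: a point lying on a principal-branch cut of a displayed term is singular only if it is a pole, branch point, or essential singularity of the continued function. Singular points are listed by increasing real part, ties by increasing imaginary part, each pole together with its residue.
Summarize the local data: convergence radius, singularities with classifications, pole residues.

Denominator factor (τ + 3): pole of order 1 at -3, modulus 3.
Denominator factor (τ - 1/5)^2: pole of order 2 at 1/5, modulus 1/5.
The radius of convergence is the smallest modulus among the singular points: 1/5.
At the order-1 pole -3 set g(τ) = (τ - (-3))*f(τ) = (32*τ/7 + 3/7)/(τ - 1/5)**2.
Simple pole: residue = g(a) at a = -3, which is -2325/1792.
At the order-2 pole 1/5 set g(τ) = (τ - (1/5))^2*f(τ) = (32*τ/7 + 3/7)/(τ + 3).
Order-2 pole: residue = g'(a); g'(1/5) = 2325/1792, so the residue is 2325/1792.
List the singular points by increasing real part (a conjugate pair: the negative imaginary part first).

Radius of convergence at 0: 1/5.
At -3: a pole of order 1; residue -2325/1792.
At 1/5: a pole of order 2; residue 2325/1792.


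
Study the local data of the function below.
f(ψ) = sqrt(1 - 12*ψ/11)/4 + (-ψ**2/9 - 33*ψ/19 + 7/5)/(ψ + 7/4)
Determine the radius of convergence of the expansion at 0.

Denominator factor (ψ + 7/4): pole of order 1 at -7/4, modulus 7/4.
Branch term (1/4)*sqrt(1 - ψ/(11/12)): its argument vanishes at ψ = 11/12, a square-root branch point, modulus 11/12.
The radius of convergence is the smallest modulus among the singular points: 11/12.

The radius of convergence is 11/12.


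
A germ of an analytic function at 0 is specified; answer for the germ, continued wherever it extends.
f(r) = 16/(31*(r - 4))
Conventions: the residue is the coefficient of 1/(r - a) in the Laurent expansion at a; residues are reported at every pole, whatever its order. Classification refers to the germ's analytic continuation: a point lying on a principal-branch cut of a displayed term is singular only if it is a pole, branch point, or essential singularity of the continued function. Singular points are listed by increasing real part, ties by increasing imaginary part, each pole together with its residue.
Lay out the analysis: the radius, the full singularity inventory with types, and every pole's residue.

Denominator factor (r - 4): pole of order 1 at 4, modulus 4.
The radius of convergence is the smallest modulus among the singular points: 4.
At the order-1 pole 4 set g(r) = (r - (4))*f(r) = 16/31.
Simple pole: residue = g(a) at a = 4, which is 16/31.

Radius of convergence at 0: 4.
At 4: a pole of order 1; residue 16/31.


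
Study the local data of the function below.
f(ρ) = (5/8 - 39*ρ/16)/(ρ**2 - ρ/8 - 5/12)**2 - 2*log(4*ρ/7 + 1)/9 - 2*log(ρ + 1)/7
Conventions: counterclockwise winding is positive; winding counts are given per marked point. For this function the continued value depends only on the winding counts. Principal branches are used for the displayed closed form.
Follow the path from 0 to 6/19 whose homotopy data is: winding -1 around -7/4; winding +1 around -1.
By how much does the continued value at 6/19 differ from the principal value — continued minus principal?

Continued minus principal equals -(8/63)*pi*i.

The rational part is single-valued and drops out of the difference; each branch term changes only by its own monodromy.
(-2/9)*log(1 - ρ/(-7/4)): each positive loop around -7/4 adds 2*pi*i to the log, so winding -1 contributes (-2/9)*(-1)*2*pi*i = (4/9)*pi*i.
(-2/7)*log(1 - ρ/(-1)): each positive loop around -1 adds 2*pi*i to the log, so winding +1 contributes (-2/7)*(1)*2*pi*i = -(4/7)*pi*i.
Summing the contributions at ρ = 6/19 gives -(8/63)*pi*i.


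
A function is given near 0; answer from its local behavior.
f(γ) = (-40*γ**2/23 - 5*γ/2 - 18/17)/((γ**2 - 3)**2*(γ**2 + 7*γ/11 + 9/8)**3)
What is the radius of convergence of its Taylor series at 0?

Denominator factor (γ**2 + 7*γ/11 + 9/8)^3: discriminant -991/242, complex-conjugate roots (-7/22) + ((1/44)*sqrt(1982))*i and (-7/22) - ((1/44)*sqrt(1982))*i; poles of order 3, moduli (3/4)*sqrt(2) and (3/4)*sqrt(2).
Denominator factor (γ**2 - 3)^2: discriminant 12, real irrational roots sqrt(3) and -sqrt(3); poles of order 2, moduli sqrt(3) and sqrt(3).
The radius of convergence is the smallest modulus among the singular points: (3/4)*sqrt(2).

The radius of convergence is (3/4)*sqrt(2).


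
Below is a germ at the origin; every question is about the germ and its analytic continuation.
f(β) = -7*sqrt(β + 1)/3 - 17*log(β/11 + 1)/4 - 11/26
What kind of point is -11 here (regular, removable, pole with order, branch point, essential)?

The point is a logarithmic branch point.

The term (-17/4)*log(1 - β/(-11)) has argument 1 - -11/(-11) = 0 at -11: a logarithmic (infinitely-sheeted) branch point; the remaining terms are analytic or single-valued there.


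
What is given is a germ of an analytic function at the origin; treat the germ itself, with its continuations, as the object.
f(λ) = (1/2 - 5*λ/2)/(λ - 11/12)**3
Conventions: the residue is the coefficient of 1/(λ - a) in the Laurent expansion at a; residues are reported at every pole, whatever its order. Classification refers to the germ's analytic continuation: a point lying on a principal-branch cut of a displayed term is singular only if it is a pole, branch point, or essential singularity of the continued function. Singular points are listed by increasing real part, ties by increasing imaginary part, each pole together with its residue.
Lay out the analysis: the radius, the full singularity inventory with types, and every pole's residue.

Denominator factor (λ - 11/12)^3: pole of order 3 at 11/12, modulus 11/12.
The radius of convergence is the smallest modulus among the singular points: 11/12.
At the order-3 pole 11/12 set g(λ) = (λ - (11/12))^3*f(λ) = 1/2 - 5*λ/2.
Order-3 pole: residue = g''(a)/2; g''(11/12) = 0, so the residue is 0.

Radius of convergence at 0: 11/12.
At 11/12: a pole of order 3; residue 0.


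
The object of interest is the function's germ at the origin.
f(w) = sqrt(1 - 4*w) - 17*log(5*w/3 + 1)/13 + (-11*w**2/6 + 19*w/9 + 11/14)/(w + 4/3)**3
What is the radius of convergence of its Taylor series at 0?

Denominator factor (w + 4/3)^3: pole of order 3 at -4/3, modulus 4/3.
Branch term (1)*sqrt(1 - w/(1/4)): its argument vanishes at w = 1/4, a square-root branch point, modulus 1/4.
Branch term (-17/13)*log(1 - w/(-3/5)): its argument vanishes at w = -3/5, a logarithmic branch point, modulus 3/5.
The radius of convergence is the smallest modulus among the singular points: 1/4.

The radius of convergence is 1/4.


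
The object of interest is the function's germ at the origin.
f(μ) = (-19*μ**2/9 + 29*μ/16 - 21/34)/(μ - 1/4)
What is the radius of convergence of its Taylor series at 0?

Denominator factor (μ - 1/4): pole of order 1 at 1/4, modulus 1/4.
The radius of convergence is the smallest modulus among the singular points: 1/4.

The radius of convergence is 1/4.


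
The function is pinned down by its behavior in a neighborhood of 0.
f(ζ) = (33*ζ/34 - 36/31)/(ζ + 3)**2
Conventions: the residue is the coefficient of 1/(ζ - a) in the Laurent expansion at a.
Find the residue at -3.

The residue is 33/34.

At the order-2 pole -3 set g(ζ) = (ζ - (-3))^2*f(ζ) = 33*ζ/34 - 36/31.
Order-2 pole: residue = g'(a); g'(-3) = 33/34, so the residue is 33/34.


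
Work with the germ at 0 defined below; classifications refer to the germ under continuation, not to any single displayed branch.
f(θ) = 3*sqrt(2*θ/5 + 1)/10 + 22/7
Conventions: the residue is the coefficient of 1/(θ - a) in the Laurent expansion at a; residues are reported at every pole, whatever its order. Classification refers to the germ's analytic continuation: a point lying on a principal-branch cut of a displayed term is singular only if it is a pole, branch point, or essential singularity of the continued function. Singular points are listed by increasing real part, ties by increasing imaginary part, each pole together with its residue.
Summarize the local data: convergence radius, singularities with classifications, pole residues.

Branch term (3/10)*sqrt(1 - θ/(-5/2)): its argument vanishes at θ = -5/2, a square-root branch point, modulus 5/2.
The radius of convergence is the smallest modulus among the singular points: 5/2.

Radius of convergence at 0: 5/2.
At -5/2: an algebraic (square-root) branch point.


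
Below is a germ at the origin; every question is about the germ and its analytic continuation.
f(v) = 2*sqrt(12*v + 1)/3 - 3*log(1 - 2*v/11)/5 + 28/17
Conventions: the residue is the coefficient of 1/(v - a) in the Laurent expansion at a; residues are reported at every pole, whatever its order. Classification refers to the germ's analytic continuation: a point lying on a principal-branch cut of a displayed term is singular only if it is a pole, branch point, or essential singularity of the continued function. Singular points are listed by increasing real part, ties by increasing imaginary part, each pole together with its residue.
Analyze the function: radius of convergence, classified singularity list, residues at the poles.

Radius of convergence at 0: 1/12.
At -1/12: an algebraic (square-root) branch point.
At 11/2: a logarithmic branch point.

Branch term (2/3)*sqrt(1 - v/(-1/12)): its argument vanishes at v = -1/12, a square-root branch point, modulus 1/12.
Branch term (-3/5)*log(1 - v/(11/2)): its argument vanishes at v = 11/2, a logarithmic branch point, modulus 11/2.
The radius of convergence is the smallest modulus among the singular points: 1/12.
List the singular points by increasing real part (a conjugate pair: the negative imaginary part first).


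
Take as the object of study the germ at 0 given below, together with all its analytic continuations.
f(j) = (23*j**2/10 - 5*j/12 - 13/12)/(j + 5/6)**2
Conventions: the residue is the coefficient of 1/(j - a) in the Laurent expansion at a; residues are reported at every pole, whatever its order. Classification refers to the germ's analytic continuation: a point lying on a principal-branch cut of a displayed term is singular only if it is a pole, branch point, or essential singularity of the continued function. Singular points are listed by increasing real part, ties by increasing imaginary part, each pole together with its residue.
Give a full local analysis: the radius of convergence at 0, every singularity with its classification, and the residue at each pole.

Radius of convergence at 0: 5/6.
At -5/6: a pole of order 2; residue -17/4.

Denominator factor (j + 5/6)^2: pole of order 2 at -5/6, modulus 5/6.
The radius of convergence is the smallest modulus among the singular points: 5/6.
At the order-2 pole -5/6 set g(j) = (j - (-5/6))^2*f(j) = 23*j**2/10 - 5*j/12 - 13/12.
Order-2 pole: residue = g'(a); g'(-5/6) = -17/4, so the residue is -17/4.


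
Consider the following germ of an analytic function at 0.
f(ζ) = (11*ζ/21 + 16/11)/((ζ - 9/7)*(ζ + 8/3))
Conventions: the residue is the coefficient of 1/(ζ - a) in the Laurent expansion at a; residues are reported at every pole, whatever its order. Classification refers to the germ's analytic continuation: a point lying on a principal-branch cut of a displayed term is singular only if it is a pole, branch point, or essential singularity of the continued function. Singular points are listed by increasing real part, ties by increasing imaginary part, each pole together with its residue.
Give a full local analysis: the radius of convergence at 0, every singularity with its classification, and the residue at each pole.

Denominator factor (ζ + 8/3): pole of order 1 at -8/3, modulus 8/3.
Denominator factor (ζ - 9/7): pole of order 1 at 9/7, modulus 9/7.
The radius of convergence is the smallest modulus among the singular points: 9/7.
At the order-1 pole -8/3 set g(ζ) = (ζ - (-8/3))*f(ζ) = (11*ζ/21 + 16/11)/(ζ - 9/7).
Simple pole: residue = g(a) at a = -8/3, which is -40/2739.
At the order-1 pole 9/7 set g(ζ) = (ζ - (9/7))*f(ζ) = (11*ζ/21 + 16/11)/(ζ + 8/3).
Simple pole: residue = g(a) at a = 9/7, which is 3441/6391.
List the singular points by increasing real part (a conjugate pair: the negative imaginary part first).

Radius of convergence at 0: 9/7.
At -8/3: a pole of order 1; residue -40/2739.
At 9/7: a pole of order 1; residue 3441/6391.


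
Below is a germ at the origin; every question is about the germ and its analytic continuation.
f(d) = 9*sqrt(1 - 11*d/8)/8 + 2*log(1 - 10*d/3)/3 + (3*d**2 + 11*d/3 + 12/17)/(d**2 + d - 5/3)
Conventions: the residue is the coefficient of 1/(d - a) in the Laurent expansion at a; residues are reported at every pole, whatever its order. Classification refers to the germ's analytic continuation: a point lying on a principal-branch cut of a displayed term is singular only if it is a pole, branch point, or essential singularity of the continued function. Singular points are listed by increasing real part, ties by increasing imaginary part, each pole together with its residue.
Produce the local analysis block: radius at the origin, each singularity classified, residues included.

Radius of convergence at 0: 3/10.
At -1/2 - (1/6)*sqrt(69): a pole of order 1; residue 1/3 - (274/1173)*sqrt(69).
At 3/10: a logarithmic branch point.
At 8/11: an algebraic (square-root) branch point.
At -1/2 + (1/6)*sqrt(69): a pole of order 1; residue 1/3 + (274/1173)*sqrt(69).

Denominator factor (d**2 + d - 5/3): discriminant 23/3, real irrational roots -1/2 + (1/6)*sqrt(69) and -1/2 - (1/6)*sqrt(69); poles of order 1, moduli -1/2 + (1/6)*sqrt(69) and 1/2 + (1/6)*sqrt(69).
Branch term (2/3)*log(1 - d/(3/10)): its argument vanishes at d = 3/10, a logarithmic branch point, modulus 3/10.
Branch term (9/8)*sqrt(1 - d/(8/11)): its argument vanishes at d = 8/11, a square-root branch point, modulus 8/11.
The radius of convergence is the smallest modulus among the singular points: 3/10.
The branch terms are analytic at -1/2 - (1/6)*sqrt(69) and contribute nothing to the residue; only the rational part matters.
The factor d**2 + d - 5/3 splits as (d - a)(d - a') with a = -1/2 - (1/6)*sqrt(69), a' = -1/2 + (1/6)*sqrt(69). At the order-1 pole a set g(d) = (d - a)*(rational part) = [3*d**2 + 11*d/3 + 12/17] / (d - a').
Simple pole: residue = g(a) at a = -1/2 - (1/6)*sqrt(69), which is 1/3 - (274/1173)*sqrt(69).
The branch terms are analytic at -1/2 + (1/6)*sqrt(69) and contribute nothing to the residue; only the rational part matters.
The factor d**2 + d - 5/3 splits as (d - a)(d - a') with a = -1/2 + (1/6)*sqrt(69), a' = -1/2 - (1/6)*sqrt(69). At the order-1 pole a set g(d) = (d - a)*(rational part) = [3*d**2 + 11*d/3 + 12/17] / (d - a').
Simple pole: residue = g(a) at a = -1/2 + (1/6)*sqrt(69), which is 1/3 + (274/1173)*sqrt(69).
List the singular points by increasing real part (a conjugate pair: the negative imaginary part first).


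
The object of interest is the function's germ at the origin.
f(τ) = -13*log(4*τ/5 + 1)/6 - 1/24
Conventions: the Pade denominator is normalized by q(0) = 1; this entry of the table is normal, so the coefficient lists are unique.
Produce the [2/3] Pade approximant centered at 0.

The Pade approximant has numerator coefficients [-1/24, -4171/2355, -17369/19625]; denominator coefficients [1, 712/785, 2936/19625, -1664/294375].

Taylor coefficients needed (expand at 0): a_0 = -1/24, a_1 = -26/15, a_2 = 52/75, a_3 = -416/1125, a_4 = 416/1875, a_5 = -6656/46875.
Write the denominator as Q(τ) = 1 + q1*τ + q2*τ^2 + q3*τ^3. Requiring Q*f - P = O(τ^6) with deg P <= 2 kills the coefficients of τ^3..τ^5 in Q*f:
  τ^3: a_3 + q1*a_2 + q2*a_1 + q3*a_0 = 0, i.e. -416/1125 + (52/75)*q1 + (-26/15)*q2 + (-1/24)*q3 = 0.
  τ^4: a_4 + q1*a_3 + q2*a_2 + q3*a_1 = 0, i.e. 416/1875 + (-416/1125)*q1 + (52/75)*q2 + (-26/15)*q3 = 0.
  τ^5: a_5 + q1*a_4 + q2*a_3 + q3*a_2 = 0, i.e. -6656/46875 + (416/1875)*q1 + (-416/1125)*q2 + (52/75)*q3 = 0.
Solving this linear system: q1 = 712/785, q2 = 2936/19625, q3 = -1664/294375.
The numerator is Q*f truncated at degree 2: P0 = a_0 = -1/24; P1 = a_1 + q1*a_0 = -4171/2355; P2 = a_2 + q1*a_1 + q2*a_0 = -17369/19625.


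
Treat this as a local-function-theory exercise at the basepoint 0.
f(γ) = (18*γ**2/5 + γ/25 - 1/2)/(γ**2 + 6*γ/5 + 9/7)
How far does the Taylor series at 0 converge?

The radius of convergence is (3/7)*sqrt(7).

Denominator factor (γ**2 + 6*γ/5 + 9/7): discriminant -648/175, complex-conjugate roots (-3/5) + ((9/35)*sqrt(14))*i and (-3/5) - ((9/35)*sqrt(14))*i; poles of order 1, moduli (3/7)*sqrt(7) and (3/7)*sqrt(7).
The radius of convergence is the smallest modulus among the singular points: (3/7)*sqrt(7).


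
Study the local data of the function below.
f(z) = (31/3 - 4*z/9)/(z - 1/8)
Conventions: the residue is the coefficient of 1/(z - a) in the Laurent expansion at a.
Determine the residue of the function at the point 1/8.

At the order-1 pole 1/8 set g(z) = (z - (1/8))*f(z) = 31/3 - 4*z/9.
Simple pole: residue = g(a) at a = 1/8, which is 185/18.

The residue is 185/18.


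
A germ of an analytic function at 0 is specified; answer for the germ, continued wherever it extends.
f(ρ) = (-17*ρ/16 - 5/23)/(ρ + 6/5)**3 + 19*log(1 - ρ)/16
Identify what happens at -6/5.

The point is a pole of order 3.

The denominator factor ρ + 6/5 vanishes at -6/5 and appears to the power 3; the numerator there equals 973/920, nonzero, and no other factor vanishes.
The branch terms are analytic at this point.
Hence a pole whose order is the multiplicity, 3.


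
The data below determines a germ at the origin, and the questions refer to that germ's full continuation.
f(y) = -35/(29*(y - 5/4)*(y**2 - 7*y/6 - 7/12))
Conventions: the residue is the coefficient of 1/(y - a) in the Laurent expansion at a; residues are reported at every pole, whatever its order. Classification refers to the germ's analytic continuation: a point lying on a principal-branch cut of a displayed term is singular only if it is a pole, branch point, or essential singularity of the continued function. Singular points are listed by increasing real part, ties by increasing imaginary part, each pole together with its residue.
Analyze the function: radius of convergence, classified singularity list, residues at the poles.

Denominator factor (y**2 - 7*y/6 - 7/12): discriminant 133/36, real irrational roots 7/12 + (1/12)*sqrt(133) and 7/12 - (1/12)*sqrt(133); poles of order 1, moduli 7/12 + (1/12)*sqrt(133) and -7/12 + (1/12)*sqrt(133).
Denominator factor (y - 5/4): pole of order 1 at 5/4, modulus 5/4.
The radius of convergence is the smallest modulus among the singular points: -7/12 + (1/12)*sqrt(133).
The factor y**2 - 7*y/6 - 7/12 splits as (y - a)(y - a') with a = 7/12 - (1/12)*sqrt(133), a' = 7/12 + (1/12)*sqrt(133). At the order-1 pole a set g(y) = (y - a)*f(y) = [-35/(29*(y - 5/4))] / (y - a').
Simple pole: residue = g(a) at a = 7/12 - (1/12)*sqrt(133), which is -840/667 + (960/12673)*sqrt(133).
At the order-1 pole 5/4 set g(y) = (y - (5/4))*f(y) = -35/(29*(y**2 - 7*y/6 - 7/12)).
Simple pole: residue = g(a) at a = 5/4, which is 1680/667.
The factor y**2 - 7*y/6 - 7/12 splits as (y - a)(y - a') with a = 7/12 + (1/12)*sqrt(133), a' = 7/12 - (1/12)*sqrt(133). At the order-1 pole a set g(y) = (y - a)*f(y) = [-35/(29*(y - 5/4))] / (y - a').
Simple pole: residue = g(a) at a = 7/12 + (1/12)*sqrt(133), which is -840/667 - (960/12673)*sqrt(133).
List the singular points by increasing real part (a conjugate pair: the negative imaginary part first).

Radius of convergence at 0: -7/12 + (1/12)*sqrt(133).
At 7/12 - (1/12)*sqrt(133): a pole of order 1; residue -840/667 + (960/12673)*sqrt(133).
At 5/4: a pole of order 1; residue 1680/667.
At 7/12 + (1/12)*sqrt(133): a pole of order 1; residue -840/667 - (960/12673)*sqrt(133).


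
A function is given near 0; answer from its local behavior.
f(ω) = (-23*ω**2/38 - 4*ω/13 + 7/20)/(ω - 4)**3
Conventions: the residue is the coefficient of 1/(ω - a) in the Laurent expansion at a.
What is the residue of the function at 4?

The residue is -23/38.

At the order-3 pole 4 set g(ω) = (ω - (4))^3*f(ω) = -23*ω**2/38 - 4*ω/13 + 7/20.
Order-3 pole: residue = g''(a)/2; g''(4) = -23/19, so the residue is -23/38.


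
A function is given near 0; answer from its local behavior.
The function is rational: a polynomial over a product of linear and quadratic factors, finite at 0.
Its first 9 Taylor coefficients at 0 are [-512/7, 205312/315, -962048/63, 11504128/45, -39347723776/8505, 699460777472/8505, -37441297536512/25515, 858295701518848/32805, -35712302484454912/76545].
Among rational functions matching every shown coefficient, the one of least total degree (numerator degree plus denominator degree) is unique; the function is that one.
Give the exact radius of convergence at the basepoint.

No rational of total degree below 6 reproduces all 9 coefficients; solving the [1/5] Pade equations on them gives f(ρ) = (7*ρ/5 + 9/7)/((ρ - 3/8)**3*(ρ**2 + 6*ρ + 1/3)), whose expansion matches every shown term.
Denominator factor (ρ - 3/8)^3: pole of order 3 at 3/8, modulus 3/8.
Denominator factor (ρ**2 + 6*ρ + 1/3): discriminant 104/3, real irrational roots -3 + (1/3)*sqrt(78) and -3 - (1/3)*sqrt(78); poles of order 1, moduli 3 - (1/3)*sqrt(78) and 3 + (1/3)*sqrt(78).
The radius of convergence is the smallest modulus among the singular points: 3 - (1/3)*sqrt(78).

The radius of convergence is 3 - (1/3)*sqrt(78).


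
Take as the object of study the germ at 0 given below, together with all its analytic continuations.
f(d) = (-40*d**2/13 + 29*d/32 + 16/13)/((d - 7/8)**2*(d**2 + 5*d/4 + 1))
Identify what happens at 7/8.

The point is a pole of order 2.

The denominator factor d - 7/8 vanishes at 7/8 and appears to the power 2; the numerator there equals -85/256, nonzero, and no other factor vanishes.
Hence a pole whose order is the multiplicity, 2.


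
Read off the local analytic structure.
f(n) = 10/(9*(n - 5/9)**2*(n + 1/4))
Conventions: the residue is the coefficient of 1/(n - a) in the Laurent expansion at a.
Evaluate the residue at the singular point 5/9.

At the order-2 pole 5/9 set g(n) = (n - (5/9))^2*f(n) = 10/(9*(n + 1/4)).
Order-2 pole: residue = g'(a); g'(5/9) = -1440/841, so the residue is -1440/841.

The residue is -1440/841.


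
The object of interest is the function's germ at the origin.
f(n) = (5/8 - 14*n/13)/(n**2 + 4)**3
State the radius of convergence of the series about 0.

The radius of convergence is 2.

Denominator factor (n**2 + 4)^3: discriminant -16, complex-conjugate roots (2)*i and -(2)*i; poles of order 3, moduli 2 and 2.
The radius of convergence is the smallest modulus among the singular points: 2.


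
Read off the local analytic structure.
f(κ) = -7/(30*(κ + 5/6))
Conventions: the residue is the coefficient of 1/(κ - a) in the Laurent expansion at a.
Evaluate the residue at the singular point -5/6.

The residue is -7/30.

At the order-1 pole -5/6 set g(κ) = (κ - (-5/6))*f(κ) = -7/30.
Simple pole: residue = g(a) at a = -5/6, which is -7/30.


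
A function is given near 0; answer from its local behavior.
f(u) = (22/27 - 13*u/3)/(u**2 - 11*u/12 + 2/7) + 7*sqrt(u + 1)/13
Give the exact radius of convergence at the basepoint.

The radius of convergence is (1/7)*sqrt(14).

Denominator factor (u**2 - 11*u/12 + 2/7): discriminant -305/1008, complex-conjugate roots (11/24) + ((1/168)*sqrt(2135))*i and (11/24) - ((1/168)*sqrt(2135))*i; poles of order 1, moduli (1/7)*sqrt(14) and (1/7)*sqrt(14).
Branch term (7/13)*sqrt(1 - u/(-1)): its argument vanishes at u = -1, a square-root branch point, modulus 1.
The radius of convergence is the smallest modulus among the singular points: (1/7)*sqrt(14).


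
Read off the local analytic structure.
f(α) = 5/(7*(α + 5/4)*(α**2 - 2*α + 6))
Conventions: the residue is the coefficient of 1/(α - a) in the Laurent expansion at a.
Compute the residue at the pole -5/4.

At the order-1 pole -5/4 set g(α) = (α - (-5/4))*f(α) = 5/(7*(α**2 - 2*α + 6)).
Simple pole: residue = g(a) at a = -5/4, which is 80/1127.

The residue is 80/1127.


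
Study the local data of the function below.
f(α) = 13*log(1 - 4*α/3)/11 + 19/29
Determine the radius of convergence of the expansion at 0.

Branch term (13/11)*log(1 - α/(3/4)): its argument vanishes at α = 3/4, a logarithmic branch point, modulus 3/4.
The radius of convergence is the smallest modulus among the singular points: 3/4.

The radius of convergence is 3/4.


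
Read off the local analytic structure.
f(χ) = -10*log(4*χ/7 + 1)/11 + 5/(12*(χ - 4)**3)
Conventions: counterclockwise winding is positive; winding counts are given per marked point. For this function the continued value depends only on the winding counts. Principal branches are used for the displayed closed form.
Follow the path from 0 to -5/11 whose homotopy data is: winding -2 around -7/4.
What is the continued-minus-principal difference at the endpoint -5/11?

Continued minus principal equals (40/11)*pi*i.

The rational part is single-valued and drops out of the difference; each branch term changes only by its own monodromy.
(-10/11)*log(1 - χ/(-7/4)): each positive loop around -7/4 adds 2*pi*i to the log, so winding -2 contributes (-10/11)*(-2)*2*pi*i = (40/11)*pi*i.
Summing the contributions at χ = -5/11 gives (40/11)*pi*i.


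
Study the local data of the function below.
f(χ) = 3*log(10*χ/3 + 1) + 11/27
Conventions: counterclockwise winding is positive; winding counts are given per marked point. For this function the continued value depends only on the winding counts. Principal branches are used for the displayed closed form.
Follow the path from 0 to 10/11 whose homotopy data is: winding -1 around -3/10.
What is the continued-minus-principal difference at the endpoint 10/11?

Continued minus principal equals -(6)*pi*i.

The rational part is single-valued and drops out of the difference; each branch term changes only by its own monodromy.
(3)*log(1 - χ/(-3/10)): each positive loop around -3/10 adds 2*pi*i to the log, so winding -1 contributes (3)*(-1)*2*pi*i = -(6)*pi*i.
Summing the contributions at χ = 10/11 gives -(6)*pi*i.


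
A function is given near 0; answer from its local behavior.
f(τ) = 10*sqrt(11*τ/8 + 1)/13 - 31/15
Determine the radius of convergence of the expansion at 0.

Branch term (10/13)*sqrt(1 - τ/(-8/11)): its argument vanishes at τ = -8/11, a square-root branch point, modulus 8/11.
The radius of convergence is the smallest modulus among the singular points: 8/11.

The radius of convergence is 8/11.


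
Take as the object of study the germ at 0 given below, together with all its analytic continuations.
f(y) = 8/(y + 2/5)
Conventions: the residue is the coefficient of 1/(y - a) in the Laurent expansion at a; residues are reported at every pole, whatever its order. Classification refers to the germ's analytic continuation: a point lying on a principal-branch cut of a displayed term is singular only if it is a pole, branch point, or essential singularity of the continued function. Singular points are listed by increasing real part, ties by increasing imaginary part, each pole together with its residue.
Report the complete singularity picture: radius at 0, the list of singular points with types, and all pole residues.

Radius of convergence at 0: 2/5.
At -2/5: a pole of order 1; residue 8.

Denominator factor (y + 2/5): pole of order 1 at -2/5, modulus 2/5.
The radius of convergence is the smallest modulus among the singular points: 2/5.
At the order-1 pole -2/5 set g(y) = (y - (-2/5))*f(y) = 8.
Simple pole: residue = g(a) at a = -2/5, which is 8.


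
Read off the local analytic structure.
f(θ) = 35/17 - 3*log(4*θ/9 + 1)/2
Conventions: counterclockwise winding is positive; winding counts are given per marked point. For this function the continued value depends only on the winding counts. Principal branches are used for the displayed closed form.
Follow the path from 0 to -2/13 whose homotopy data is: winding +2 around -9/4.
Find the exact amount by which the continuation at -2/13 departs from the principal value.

The rational part is single-valued and drops out of the difference; each branch term changes only by its own monodromy.
(-3/2)*log(1 - θ/(-9/4)): each positive loop around -9/4 adds 2*pi*i to the log, so winding +2 contributes (-3/2)*(2)*2*pi*i = -(6)*pi*i.
Summing the contributions at θ = -2/13 gives -(6)*pi*i.

Continued minus principal equals -(6)*pi*i.


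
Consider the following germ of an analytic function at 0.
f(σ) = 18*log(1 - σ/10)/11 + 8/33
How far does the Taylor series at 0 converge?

The radius of convergence is 10.

Branch term (18/11)*log(1 - σ/(10)): its argument vanishes at σ = 10, a logarithmic branch point, modulus 10.
The radius of convergence is the smallest modulus among the singular points: 10.


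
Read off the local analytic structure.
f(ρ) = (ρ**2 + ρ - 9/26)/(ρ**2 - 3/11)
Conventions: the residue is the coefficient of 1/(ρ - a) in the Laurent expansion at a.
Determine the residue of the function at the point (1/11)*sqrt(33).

The factor ρ**2 - 3/11 splits as (ρ - a)(ρ - a') with a = (1/11)*sqrt(33), a' = -(1/11)*sqrt(33). At the order-1 pole a set g(ρ) = (ρ - a)*f(ρ) = [ρ**2 + ρ - 9/26] / (ρ - a').
Simple pole: residue = g(a) at a = (1/11)*sqrt(33), which is 1/2 - (7/572)*sqrt(33).

The residue is 1/2 - (7/572)*sqrt(33).


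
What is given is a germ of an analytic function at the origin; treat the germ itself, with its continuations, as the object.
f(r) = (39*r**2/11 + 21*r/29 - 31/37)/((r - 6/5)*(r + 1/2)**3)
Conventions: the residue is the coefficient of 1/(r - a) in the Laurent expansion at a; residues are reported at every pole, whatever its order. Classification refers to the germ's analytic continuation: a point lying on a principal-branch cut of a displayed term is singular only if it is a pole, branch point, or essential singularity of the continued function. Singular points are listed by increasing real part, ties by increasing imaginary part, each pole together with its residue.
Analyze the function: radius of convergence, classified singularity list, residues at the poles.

Denominator factor (r - 6/5): pole of order 1 at 6/5, modulus 6/5.
Denominator factor (r + 1/2)^3: pole of order 3 at -1/2, modulus 1/2.
The radius of convergence is the smallest modulus among the singular points: 1/2.
At the order-3 pole -1/2 set g(r) = (r - (-1/2))^3*f(r) = (39*r**2/11 + 21*r/29 - 31/37)/(r - 6/5).
Order-3 pole: residue = g''(a)/2; g''(-1/2) = -121254160/57988139, so the residue is -60627080/57988139.
At the order-1 pole 6/5 set g(r) = (r - (6/5))*f(r) = (39*r**2/11 + 21*r/29 - 31/37)/(r + 1/2)**3.
Simple pole: residue = g(a) at a = 6/5, which is 60627080/57988139.
List the singular points by increasing real part (a conjugate pair: the negative imaginary part first).

Radius of convergence at 0: 1/2.
At -1/2: a pole of order 3; residue -60627080/57988139.
At 6/5: a pole of order 1; residue 60627080/57988139.


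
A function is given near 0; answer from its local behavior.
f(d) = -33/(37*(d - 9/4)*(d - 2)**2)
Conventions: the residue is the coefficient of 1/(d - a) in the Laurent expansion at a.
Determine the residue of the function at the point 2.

The residue is 528/37.

At the order-2 pole 2 set g(d) = (d - (2))^2*f(d) = -33/(37*(d - 9/4)).
Order-2 pole: residue = g'(a); g'(2) = 528/37, so the residue is 528/37.


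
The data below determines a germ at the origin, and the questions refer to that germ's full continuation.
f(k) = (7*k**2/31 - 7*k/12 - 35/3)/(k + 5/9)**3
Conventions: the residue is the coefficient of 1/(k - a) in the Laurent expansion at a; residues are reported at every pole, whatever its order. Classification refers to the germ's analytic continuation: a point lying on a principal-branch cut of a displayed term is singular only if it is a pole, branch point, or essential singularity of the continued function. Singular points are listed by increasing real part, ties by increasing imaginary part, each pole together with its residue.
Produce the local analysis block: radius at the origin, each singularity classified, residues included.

Denominator factor (k + 5/9)^3: pole of order 3 at -5/9, modulus 5/9.
The radius of convergence is the smallest modulus among the singular points: 5/9.
At the order-3 pole -5/9 set g(k) = (k - (-5/9))^3*f(k) = 7*k**2/31 - 7*k/12 - 35/3.
Order-3 pole: residue = g''(a)/2; g''(-5/9) = 14/31, so the residue is 7/31.

Radius of convergence at 0: 5/9.
At -5/9: a pole of order 3; residue 7/31.


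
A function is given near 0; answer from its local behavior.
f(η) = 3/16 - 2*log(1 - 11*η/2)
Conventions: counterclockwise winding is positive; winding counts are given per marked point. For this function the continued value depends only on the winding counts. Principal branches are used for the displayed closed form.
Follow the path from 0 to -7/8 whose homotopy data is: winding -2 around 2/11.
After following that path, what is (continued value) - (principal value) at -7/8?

The rational part is single-valued and drops out of the difference; each branch term changes only by its own monodromy.
(-2)*log(1 - η/(2/11)): each positive loop around 2/11 adds 2*pi*i to the log, so winding -2 contributes (-2)*(-2)*2*pi*i = (8)*pi*i.
Summing the contributions at η = -7/8 gives (8)*pi*i.

Continued minus principal equals (8)*pi*i.


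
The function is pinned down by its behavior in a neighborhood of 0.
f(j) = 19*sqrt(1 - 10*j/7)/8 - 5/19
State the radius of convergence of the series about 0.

The radius of convergence is 7/10.

Branch term (19/8)*sqrt(1 - j/(7/10)): its argument vanishes at j = 7/10, a square-root branch point, modulus 7/10.
The radius of convergence is the smallest modulus among the singular points: 7/10.


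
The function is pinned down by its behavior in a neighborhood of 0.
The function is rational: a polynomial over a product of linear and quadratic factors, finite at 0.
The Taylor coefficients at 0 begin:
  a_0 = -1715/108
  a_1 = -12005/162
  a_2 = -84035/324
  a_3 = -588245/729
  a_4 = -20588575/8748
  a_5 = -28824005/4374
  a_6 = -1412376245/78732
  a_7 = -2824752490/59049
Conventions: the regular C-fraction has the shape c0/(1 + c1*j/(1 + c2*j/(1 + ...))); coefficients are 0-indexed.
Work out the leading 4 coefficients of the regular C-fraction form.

The regular C-fraction coefficients are [-1715/108, -14/3, 7/6, -7/6].

Taylor coefficients (read off): a_0 = -1715/108, a_1 = -12005/162, a_2 = -84035/324, a_3 = -588245/729.
c0 = a_0 = -1715/108. Peel one level at a time: if S = 1 + c*j/S' with S'(0) = 1, then c is the j-coefficient of S and S' = c*j/(S - 1).
S_1 = c0/f = 1 + (-14/3)*j + (49/9)*j^2 + ...; c1 = -14/3.
S_2 = c1*j/(S_1 - 1) = 1 + (7/6)*j + (49/36)*j^2 + ...; c2 = 7/6.
S_3 = c2*j/(S_2 - 1) = 1 + (-7/6)*j + ...; c3 = -7/6.
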